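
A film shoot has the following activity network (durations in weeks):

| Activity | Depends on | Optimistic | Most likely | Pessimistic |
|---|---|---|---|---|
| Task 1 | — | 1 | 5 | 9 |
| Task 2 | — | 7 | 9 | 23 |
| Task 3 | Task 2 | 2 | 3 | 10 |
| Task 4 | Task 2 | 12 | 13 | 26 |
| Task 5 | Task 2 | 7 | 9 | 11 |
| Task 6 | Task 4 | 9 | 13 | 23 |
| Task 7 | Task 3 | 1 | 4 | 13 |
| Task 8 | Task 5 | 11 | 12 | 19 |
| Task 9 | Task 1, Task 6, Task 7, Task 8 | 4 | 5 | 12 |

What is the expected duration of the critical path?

te_Task 1 = (1 + 4·5 + 9)/6 = 30/6 = 5
te_Task 2 = (7 + 4·9 + 23)/6 = 66/6 = 11
te_Task 3 = (2 + 4·3 + 10)/6 = 24/6 = 4
te_Task 4 = (12 + 4·13 + 26)/6 = 90/6 = 15
te_Task 5 = (7 + 4·9 + 11)/6 = 54/6 = 9
te_Task 6 = (9 + 4·13 + 23)/6 = 84/6 = 14
te_Task 7 = (1 + 4·4 + 13)/6 = 30/6 = 5
te_Task 8 = (11 + 4·12 + 19)/6 = 78/6 = 13
te_Task 9 = (4 + 4·5 + 12)/6 = 36/6 = 6

Forward pass:
ES_Task 1 = 0; EF_Task 1 = 5
ES_Task 2 = 0; EF_Task 2 = 11
ES_Task 3 = 11; EF_Task 3 = 11+4 = 15
ES_Task 4 = 11; EF_Task 4 = 11+15 = 26
ES_Task 5 = 11; EF_Task 5 = 11+9 = 20
ES_Task 6 = 26; EF_Task 6 = 26+14 = 40
ES_Task 7 = 15; EF_Task 7 = 15+5 = 20
ES_Task 8 = 20; EF_Task 8 = 20+13 = 33
ES_Task 9 = max(EF_Task 1=5, EF_Task 6=40, EF_Task 7=20, EF_Task 8=33) = 40; EF_Task 9 = 40+6 = 46
Expected project duration μ = 46 weeks. Critical path: Task 2 → Task 4 → Task 6 → Task 9.

46 weeks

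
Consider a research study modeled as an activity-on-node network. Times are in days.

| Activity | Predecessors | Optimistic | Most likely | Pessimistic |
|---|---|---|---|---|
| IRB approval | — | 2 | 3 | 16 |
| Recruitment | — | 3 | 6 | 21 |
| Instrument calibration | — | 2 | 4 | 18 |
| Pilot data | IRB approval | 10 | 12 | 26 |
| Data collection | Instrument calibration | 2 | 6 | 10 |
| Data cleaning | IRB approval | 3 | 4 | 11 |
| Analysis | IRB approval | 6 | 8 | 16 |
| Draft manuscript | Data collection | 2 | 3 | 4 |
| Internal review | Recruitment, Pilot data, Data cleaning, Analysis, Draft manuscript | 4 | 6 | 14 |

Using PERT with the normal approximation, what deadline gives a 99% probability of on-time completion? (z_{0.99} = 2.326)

35.1 days

te_IRB approval = (2 + 4·3 + 16)/6 = 30/6 = 5; σ²_IRB approval = ((16−2)/6)² = 5.444
te_Recruitment = (3 + 4·6 + 21)/6 = 48/6 = 8; σ²_Recruitment = ((21−3)/6)² = 9.000
te_Instrument calibration = (2 + 4·4 + 18)/6 = 36/6 = 6; σ²_Instrument calibration = ((18−2)/6)² = 7.111
te_Pilot data = (10 + 4·12 + 26)/6 = 84/6 = 14; σ²_Pilot data = ((26−10)/6)² = 7.111
te_Data collection = (2 + 4·6 + 10)/6 = 36/6 = 6; σ²_Data collection = ((10−2)/6)² = 1.778
te_Data cleaning = (3 + 4·4 + 11)/6 = 30/6 = 5; σ²_Data cleaning = ((11−3)/6)² = 1.778
te_Analysis = (6 + 4·8 + 16)/6 = 54/6 = 9; σ²_Analysis = ((16−6)/6)² = 2.778
te_Draft manuscript = (2 + 4·3 + 4)/6 = 18/6 = 3; σ²_Draft manuscript = ((4−2)/6)² = 0.111
te_Internal review = (4 + 4·6 + 14)/6 = 42/6 = 7; σ²_Internal review = ((14−4)/6)² = 2.778

Forward pass:
ES_IRB approval = 0; EF_IRB approval = 5
ES_Recruitment = 0; EF_Recruitment = 8
ES_Instrument calibration = 0; EF_Instrument calibration = 6
ES_Pilot data = 5; EF_Pilot data = 5+14 = 19
ES_Data collection = 6; EF_Data collection = 6+6 = 12
ES_Data cleaning = 5; EF_Data cleaning = 5+5 = 10
ES_Analysis = 5; EF_Analysis = 5+9 = 14
ES_Draft manuscript = 12; EF_Draft manuscript = 12+3 = 15
ES_Internal review = max(EF_Recruitment=8, EF_Pilot data=19, EF_Data cleaning=10, EF_Analysis=14, EF_Draft manuscript=15) = 19; EF_Internal review = 19+7 = 26
Expected project duration μ = 26 days. Critical path: IRB approval → Pilot data → Internal review.

Variance along critical path = 5.444 + 7.111 + 2.778 = 15.333; σ = 3.916 days.
D = μ + z·σ = 26 + 2.326·3.916 = 35.1 days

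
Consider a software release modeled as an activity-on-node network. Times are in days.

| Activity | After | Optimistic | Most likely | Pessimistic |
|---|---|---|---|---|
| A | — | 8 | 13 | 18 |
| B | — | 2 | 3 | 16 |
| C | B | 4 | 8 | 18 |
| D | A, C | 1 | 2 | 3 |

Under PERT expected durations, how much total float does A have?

1 days

te_A = (8 + 4·13 + 18)/6 = 78/6 = 13
te_B = (2 + 4·3 + 16)/6 = 30/6 = 5
te_C = (4 + 4·8 + 18)/6 = 54/6 = 9
te_D = (1 + 4·2 + 3)/6 = 12/6 = 2

Forward pass:
ES_A = 0; EF_A = 13
ES_B = 0; EF_B = 5
ES_C = 5; EF_C = 5+9 = 14
ES_D = max(EF_A=13, EF_C=14) = 14; EF_D = 14+2 = 16
Expected project duration μ = 16 days. Critical path: B → C → D.

Backward pass:
LF_D = 16; LS_D = 16−2 = 14
LF_C = LS_D = 14; LS_C = 14−9 = 5
LF_B = LS_C = 5; LS_B = 5−5 = 0
LF_A = LS_D = 14; LS_A = 14−13 = 1
Slack_A = LS_A − ES_A = 1 − 0 = 1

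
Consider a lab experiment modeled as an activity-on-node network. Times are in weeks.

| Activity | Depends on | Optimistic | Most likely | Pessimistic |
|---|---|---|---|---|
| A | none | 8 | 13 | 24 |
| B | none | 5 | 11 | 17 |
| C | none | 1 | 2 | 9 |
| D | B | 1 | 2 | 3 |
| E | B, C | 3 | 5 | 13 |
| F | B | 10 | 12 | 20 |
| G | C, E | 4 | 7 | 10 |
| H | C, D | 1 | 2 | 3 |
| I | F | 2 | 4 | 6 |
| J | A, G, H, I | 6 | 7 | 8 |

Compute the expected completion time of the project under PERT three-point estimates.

te_A = (8 + 4·13 + 24)/6 = 84/6 = 14
te_B = (5 + 4·11 + 17)/6 = 66/6 = 11
te_C = (1 + 4·2 + 9)/6 = 18/6 = 3
te_D = (1 + 4·2 + 3)/6 = 12/6 = 2
te_E = (3 + 4·5 + 13)/6 = 36/6 = 6
te_F = (10 + 4·12 + 20)/6 = 78/6 = 13
te_G = (4 + 4·7 + 10)/6 = 42/6 = 7
te_H = (1 + 4·2 + 3)/6 = 12/6 = 2
te_I = (2 + 4·4 + 6)/6 = 24/6 = 4
te_J = (6 + 4·7 + 8)/6 = 42/6 = 7

Forward pass:
ES_A = 0; EF_A = 14
ES_B = 0; EF_B = 11
ES_C = 0; EF_C = 3
ES_D = 11; EF_D = 11+2 = 13
ES_E = max(EF_B=11, EF_C=3) = 11; EF_E = 11+6 = 17
ES_F = 11; EF_F = 11+13 = 24
ES_G = max(EF_C=3, EF_E=17) = 17; EF_G = 17+7 = 24
ES_H = max(EF_C=3, EF_D=13) = 13; EF_H = 13+2 = 15
ES_I = 24; EF_I = 24+4 = 28
ES_J = max(EF_A=14, EF_G=24, EF_H=15, EF_I=28) = 28; EF_J = 28+7 = 35
Expected project duration μ = 35 weeks. Critical path: B → F → I → J.

35 weeks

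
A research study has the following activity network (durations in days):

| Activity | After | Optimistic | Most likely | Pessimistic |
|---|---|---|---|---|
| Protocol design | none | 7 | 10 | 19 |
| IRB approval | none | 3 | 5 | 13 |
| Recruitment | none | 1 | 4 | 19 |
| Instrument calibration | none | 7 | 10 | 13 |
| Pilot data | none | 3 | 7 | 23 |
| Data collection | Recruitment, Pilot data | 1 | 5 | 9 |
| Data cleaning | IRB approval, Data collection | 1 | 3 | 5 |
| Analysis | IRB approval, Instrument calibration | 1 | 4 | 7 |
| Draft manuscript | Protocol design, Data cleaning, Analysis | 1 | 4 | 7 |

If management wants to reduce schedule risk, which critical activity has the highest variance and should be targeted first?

te_Protocol design = (7 + 4·10 + 19)/6 = 66/6 = 11; σ²_Protocol design = ((19−7)/6)² = 4.000
te_IRB approval = (3 + 4·5 + 13)/6 = 36/6 = 6; σ²_IRB approval = ((13−3)/6)² = 2.778
te_Recruitment = (1 + 4·4 + 19)/6 = 36/6 = 6; σ²_Recruitment = ((19−1)/6)² = 9.000
te_Instrument calibration = (7 + 4·10 + 13)/6 = 60/6 = 10; σ²_Instrument calibration = ((13−7)/6)² = 1.000
te_Pilot data = (3 + 4·7 + 23)/6 = 54/6 = 9; σ²_Pilot data = ((23−3)/6)² = 11.111
te_Data collection = (1 + 4·5 + 9)/6 = 30/6 = 5; σ²_Data collection = ((9−1)/6)² = 1.778
te_Data cleaning = (1 + 4·3 + 5)/6 = 18/6 = 3; σ²_Data cleaning = ((5−1)/6)² = 0.444
te_Analysis = (1 + 4·4 + 7)/6 = 24/6 = 4; σ²_Analysis = ((7−1)/6)² = 1.000
te_Draft manuscript = (1 + 4·4 + 7)/6 = 24/6 = 4; σ²_Draft manuscript = ((7−1)/6)² = 1.000

Forward pass:
ES_Protocol design = 0; EF_Protocol design = 11
ES_IRB approval = 0; EF_IRB approval = 6
ES_Recruitment = 0; EF_Recruitment = 6
ES_Instrument calibration = 0; EF_Instrument calibration = 10
ES_Pilot data = 0; EF_Pilot data = 9
ES_Data collection = max(EF_Recruitment=6, EF_Pilot data=9) = 9; EF_Data collection = 9+5 = 14
ES_Data cleaning = max(EF_IRB approval=6, EF_Data collection=14) = 14; EF_Data cleaning = 14+3 = 17
ES_Analysis = max(EF_IRB approval=6, EF_Instrument calibration=10) = 10; EF_Analysis = 10+4 = 14
ES_Draft manuscript = max(EF_Protocol design=11, EF_Data cleaning=17, EF_Analysis=14) = 17; EF_Draft manuscript = 17+4 = 21
Expected project duration μ = 21 days. Critical path: Pilot data → Data collection → Data cleaning → Draft manuscript.

Variances on critical path: σ²_Pilot data=11.111, σ²_Data collection=1.778, σ²_Data cleaning=0.444, σ²_Draft manuscript=1.000.
Largest is σ²_Pilot data = 11.111.

Pilot data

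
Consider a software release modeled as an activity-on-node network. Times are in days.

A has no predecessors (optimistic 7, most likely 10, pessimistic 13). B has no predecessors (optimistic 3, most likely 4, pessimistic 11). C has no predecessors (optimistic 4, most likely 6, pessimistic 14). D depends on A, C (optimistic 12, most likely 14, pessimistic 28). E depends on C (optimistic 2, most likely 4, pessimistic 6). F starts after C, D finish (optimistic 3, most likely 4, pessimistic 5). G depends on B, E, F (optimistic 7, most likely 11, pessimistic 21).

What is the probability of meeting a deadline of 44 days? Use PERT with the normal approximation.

te_A = (7 + 4·10 + 13)/6 = 60/6 = 10; σ²_A = ((13−7)/6)² = 1.000
te_B = (3 + 4·4 + 11)/6 = 30/6 = 5; σ²_B = ((11−3)/6)² = 1.778
te_C = (4 + 4·6 + 14)/6 = 42/6 = 7; σ²_C = ((14−4)/6)² = 2.778
te_D = (12 + 4·14 + 28)/6 = 96/6 = 16; σ²_D = ((28−12)/6)² = 7.111
te_E = (2 + 4·4 + 6)/6 = 24/6 = 4; σ²_E = ((6−2)/6)² = 0.444
te_F = (3 + 4·4 + 5)/6 = 24/6 = 4; σ²_F = ((5−3)/6)² = 0.111
te_G = (7 + 4·11 + 21)/6 = 72/6 = 12; σ²_G = ((21−7)/6)² = 5.444

Forward pass:
ES_A = 0; EF_A = 10
ES_B = 0; EF_B = 5
ES_C = 0; EF_C = 7
ES_D = max(EF_A=10, EF_C=7) = 10; EF_D = 10+16 = 26
ES_E = 7; EF_E = 7+4 = 11
ES_F = max(EF_C=7, EF_D=26) = 26; EF_F = 26+4 = 30
ES_G = max(EF_B=5, EF_E=11, EF_F=30) = 30; EF_G = 30+12 = 42
Expected project duration μ = 42 days. Critical path: A → D → F → G.

Variance along critical path = 1.000 + 7.111 + 0.111 + 5.444 = 13.667; σ = √13.667 = 3.697 days.
Z = (44 − 42) / 3.697 = 0.541
P(T ≤ 44) = Φ(0.541) ≈ 0.706

0.706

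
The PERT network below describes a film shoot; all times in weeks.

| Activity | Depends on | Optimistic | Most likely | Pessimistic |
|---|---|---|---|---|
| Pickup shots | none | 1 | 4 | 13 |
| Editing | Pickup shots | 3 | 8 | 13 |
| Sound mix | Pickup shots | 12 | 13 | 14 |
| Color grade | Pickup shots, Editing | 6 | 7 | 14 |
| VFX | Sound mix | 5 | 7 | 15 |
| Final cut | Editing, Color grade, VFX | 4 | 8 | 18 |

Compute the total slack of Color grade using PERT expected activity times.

5 weeks

te_Pickup shots = (1 + 4·4 + 13)/6 = 30/6 = 5
te_Editing = (3 + 4·8 + 13)/6 = 48/6 = 8
te_Sound mix = (12 + 4·13 + 14)/6 = 78/6 = 13
te_Color grade = (6 + 4·7 + 14)/6 = 48/6 = 8
te_VFX = (5 + 4·7 + 15)/6 = 48/6 = 8
te_Final cut = (4 + 4·8 + 18)/6 = 54/6 = 9

Forward pass:
ES_Pickup shots = 0; EF_Pickup shots = 5
ES_Editing = 5; EF_Editing = 5+8 = 13
ES_Sound mix = 5; EF_Sound mix = 5+13 = 18
ES_Color grade = max(EF_Pickup shots=5, EF_Editing=13) = 13; EF_Color grade = 13+8 = 21
ES_VFX = 18; EF_VFX = 18+8 = 26
ES_Final cut = max(EF_Editing=13, EF_Color grade=21, EF_VFX=26) = 26; EF_Final cut = 26+9 = 35
Expected project duration μ = 35 weeks. Critical path: Pickup shots → Sound mix → VFX → Final cut.

Backward pass:
LF_Final cut = 35; LS_Final cut = 35−9 = 26
LF_VFX = LS_Final cut = 26; LS_VFX = 26−8 = 18
LF_Color grade = LS_Final cut = 26; LS_Color grade = 26−8 = 18
LF_Sound mix = LS_VFX = 18; LS_Sound mix = 18−13 = 5
LF_Editing = min(LS_Color grade=18, LS_Final cut=26) = 18; LS_Editing = 18−8 = 10
LF_Pickup shots = min(LS_Editing=10, LS_Sound mix=5, LS_Color grade=18) = 5; LS_Pickup shots = 5−5 = 0
Slack_Color grade = LS_Color grade − ES_Color grade = 18 − 13 = 5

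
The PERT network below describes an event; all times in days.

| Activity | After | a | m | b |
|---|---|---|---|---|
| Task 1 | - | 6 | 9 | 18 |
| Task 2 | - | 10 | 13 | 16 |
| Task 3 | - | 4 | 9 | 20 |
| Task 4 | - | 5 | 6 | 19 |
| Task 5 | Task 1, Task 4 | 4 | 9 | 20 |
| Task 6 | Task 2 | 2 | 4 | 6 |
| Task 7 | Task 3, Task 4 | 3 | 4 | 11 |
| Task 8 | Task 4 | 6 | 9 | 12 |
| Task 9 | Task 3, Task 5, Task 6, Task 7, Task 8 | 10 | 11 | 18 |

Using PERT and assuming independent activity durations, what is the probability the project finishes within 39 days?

te_Task 1 = (6 + 4·9 + 18)/6 = 60/6 = 10; σ²_Task 1 = ((18−6)/6)² = 4.000
te_Task 2 = (10 + 4·13 + 16)/6 = 78/6 = 13; σ²_Task 2 = ((16−10)/6)² = 1.000
te_Task 3 = (4 + 4·9 + 20)/6 = 60/6 = 10; σ²_Task 3 = ((20−4)/6)² = 7.111
te_Task 4 = (5 + 4·6 + 19)/6 = 48/6 = 8; σ²_Task 4 = ((19−5)/6)² = 5.444
te_Task 5 = (4 + 4·9 + 20)/6 = 60/6 = 10; σ²_Task 5 = ((20−4)/6)² = 7.111
te_Task 6 = (2 + 4·4 + 6)/6 = 24/6 = 4; σ²_Task 6 = ((6−2)/6)² = 0.444
te_Task 7 = (3 + 4·4 + 11)/6 = 30/6 = 5; σ²_Task 7 = ((11−3)/6)² = 1.778
te_Task 8 = (6 + 4·9 + 12)/6 = 54/6 = 9; σ²_Task 8 = ((12−6)/6)² = 1.000
te_Task 9 = (10 + 4·11 + 18)/6 = 72/6 = 12; σ²_Task 9 = ((18−10)/6)² = 1.778

Forward pass:
ES_Task 1 = 0; EF_Task 1 = 10
ES_Task 2 = 0; EF_Task 2 = 13
ES_Task 3 = 0; EF_Task 3 = 10
ES_Task 4 = 0; EF_Task 4 = 8
ES_Task 5 = max(EF_Task 1=10, EF_Task 4=8) = 10; EF_Task 5 = 10+10 = 20
ES_Task 6 = 13; EF_Task 6 = 13+4 = 17
ES_Task 7 = max(EF_Task 3=10, EF_Task 4=8) = 10; EF_Task 7 = 10+5 = 15
ES_Task 8 = 8; EF_Task 8 = 8+9 = 17
ES_Task 9 = max(EF_Task 3=10, EF_Task 5=20, EF_Task 6=17, EF_Task 7=15, EF_Task 8=17) = 20; EF_Task 9 = 20+12 = 32
Expected project duration μ = 32 days. Critical path: Task 1 → Task 5 → Task 9.

Variance along critical path = 4.000 + 7.111 + 1.778 = 12.889; σ = √12.889 = 3.590 days.
Z = (39 − 32) / 3.590 = 1.950
P(T ≤ 39) = Φ(1.950) ≈ 0.974

0.974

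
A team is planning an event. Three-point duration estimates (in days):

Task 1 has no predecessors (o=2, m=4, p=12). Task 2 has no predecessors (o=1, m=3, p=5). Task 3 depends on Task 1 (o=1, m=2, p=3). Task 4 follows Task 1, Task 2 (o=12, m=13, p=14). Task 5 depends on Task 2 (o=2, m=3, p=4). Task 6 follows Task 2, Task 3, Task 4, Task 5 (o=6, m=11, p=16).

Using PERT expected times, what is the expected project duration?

29 days

te_Task 1 = (2 + 4·4 + 12)/6 = 30/6 = 5
te_Task 2 = (1 + 4·3 + 5)/6 = 18/6 = 3
te_Task 3 = (1 + 4·2 + 3)/6 = 12/6 = 2
te_Task 4 = (12 + 4·13 + 14)/6 = 78/6 = 13
te_Task 5 = (2 + 4·3 + 4)/6 = 18/6 = 3
te_Task 6 = (6 + 4·11 + 16)/6 = 66/6 = 11

Forward pass:
ES_Task 1 = 0; EF_Task 1 = 5
ES_Task 2 = 0; EF_Task 2 = 3
ES_Task 3 = 5; EF_Task 3 = 5+2 = 7
ES_Task 4 = max(EF_Task 1=5, EF_Task 2=3) = 5; EF_Task 4 = 5+13 = 18
ES_Task 5 = 3; EF_Task 5 = 3+3 = 6
ES_Task 6 = max(EF_Task 2=3, EF_Task 3=7, EF_Task 4=18, EF_Task 5=6) = 18; EF_Task 6 = 18+11 = 29
Expected project duration μ = 29 days. Critical path: Task 1 → Task 4 → Task 6.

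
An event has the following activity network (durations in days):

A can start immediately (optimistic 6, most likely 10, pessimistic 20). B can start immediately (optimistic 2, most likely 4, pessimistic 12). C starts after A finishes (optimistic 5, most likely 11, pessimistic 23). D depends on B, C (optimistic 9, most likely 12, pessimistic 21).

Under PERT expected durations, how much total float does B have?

te_A = (6 + 4·10 + 20)/6 = 66/6 = 11
te_B = (2 + 4·4 + 12)/6 = 30/6 = 5
te_C = (5 + 4·11 + 23)/6 = 72/6 = 12
te_D = (9 + 4·12 + 21)/6 = 78/6 = 13

Forward pass:
ES_A = 0; EF_A = 11
ES_B = 0; EF_B = 5
ES_C = 11; EF_C = 11+12 = 23
ES_D = max(EF_B=5, EF_C=23) = 23; EF_D = 23+13 = 36
Expected project duration μ = 36 days. Critical path: A → C → D.

Backward pass:
LF_D = 36; LS_D = 36−13 = 23
LF_C = LS_D = 23; LS_C = 23−12 = 11
LF_B = LS_D = 23; LS_B = 23−5 = 18
LF_A = LS_C = 11; LS_A = 11−11 = 0
Slack_B = LS_B − ES_B = 18 − 0 = 18

18 days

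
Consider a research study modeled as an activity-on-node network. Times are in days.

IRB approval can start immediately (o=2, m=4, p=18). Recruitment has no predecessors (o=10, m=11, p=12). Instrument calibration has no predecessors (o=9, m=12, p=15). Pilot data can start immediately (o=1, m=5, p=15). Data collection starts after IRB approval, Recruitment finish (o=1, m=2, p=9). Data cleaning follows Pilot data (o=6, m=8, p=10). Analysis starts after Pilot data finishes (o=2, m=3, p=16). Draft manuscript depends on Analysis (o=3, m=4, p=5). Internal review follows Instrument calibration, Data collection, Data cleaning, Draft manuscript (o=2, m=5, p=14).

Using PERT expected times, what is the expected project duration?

te_IRB approval = (2 + 4·4 + 18)/6 = 36/6 = 6
te_Recruitment = (10 + 4·11 + 12)/6 = 66/6 = 11
te_Instrument calibration = (9 + 4·12 + 15)/6 = 72/6 = 12
te_Pilot data = (1 + 4·5 + 15)/6 = 36/6 = 6
te_Data collection = (1 + 4·2 + 9)/6 = 18/6 = 3
te_Data cleaning = (6 + 4·8 + 10)/6 = 48/6 = 8
te_Analysis = (2 + 4·3 + 16)/6 = 30/6 = 5
te_Draft manuscript = (3 + 4·4 + 5)/6 = 24/6 = 4
te_Internal review = (2 + 4·5 + 14)/6 = 36/6 = 6

Forward pass:
ES_IRB approval = 0; EF_IRB approval = 6
ES_Recruitment = 0; EF_Recruitment = 11
ES_Instrument calibration = 0; EF_Instrument calibration = 12
ES_Pilot data = 0; EF_Pilot data = 6
ES_Data collection = max(EF_IRB approval=6, EF_Recruitment=11) = 11; EF_Data collection = 11+3 = 14
ES_Data cleaning = 6; EF_Data cleaning = 6+8 = 14
ES_Analysis = 6; EF_Analysis = 6+5 = 11
ES_Draft manuscript = 11; EF_Draft manuscript = 11+4 = 15
ES_Internal review = max(EF_Instrument calibration=12, EF_Data collection=14, EF_Data cleaning=14, EF_Draft manuscript=15) = 15; EF_Internal review = 15+6 = 21
Expected project duration μ = 21 days. Critical path: Pilot data → Analysis → Draft manuscript → Internal review.

21 days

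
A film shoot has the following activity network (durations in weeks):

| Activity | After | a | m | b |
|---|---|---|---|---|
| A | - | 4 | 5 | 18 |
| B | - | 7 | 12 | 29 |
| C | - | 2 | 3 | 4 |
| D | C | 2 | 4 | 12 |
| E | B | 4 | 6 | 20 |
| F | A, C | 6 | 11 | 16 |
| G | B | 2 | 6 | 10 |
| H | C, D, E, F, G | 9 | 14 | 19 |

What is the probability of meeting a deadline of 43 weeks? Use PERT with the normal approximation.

te_A = (4 + 4·5 + 18)/6 = 42/6 = 7; σ²_A = ((18−4)/6)² = 5.444
te_B = (7 + 4·12 + 29)/6 = 84/6 = 14; σ²_B = ((29−7)/6)² = 13.444
te_C = (2 + 4·3 + 4)/6 = 18/6 = 3; σ²_C = ((4−2)/6)² = 0.111
te_D = (2 + 4·4 + 12)/6 = 30/6 = 5; σ²_D = ((12−2)/6)² = 2.778
te_E = (4 + 4·6 + 20)/6 = 48/6 = 8; σ²_E = ((20−4)/6)² = 7.111
te_F = (6 + 4·11 + 16)/6 = 66/6 = 11; σ²_F = ((16−6)/6)² = 2.778
te_G = (2 + 4·6 + 10)/6 = 36/6 = 6; σ²_G = ((10−2)/6)² = 1.778
te_H = (9 + 4·14 + 19)/6 = 84/6 = 14; σ²_H = ((19−9)/6)² = 2.778

Forward pass:
ES_A = 0; EF_A = 7
ES_B = 0; EF_B = 14
ES_C = 0; EF_C = 3
ES_D = 3; EF_D = 3+5 = 8
ES_E = 14; EF_E = 14+8 = 22
ES_F = max(EF_A=7, EF_C=3) = 7; EF_F = 7+11 = 18
ES_G = 14; EF_G = 14+6 = 20
ES_H = max(EF_C=3, EF_D=8, EF_E=22, EF_F=18, EF_G=20) = 22; EF_H = 22+14 = 36
Expected project duration μ = 36 weeks. Critical path: B → E → H.

Variance along critical path = 13.444 + 7.111 + 2.778 = 23.333; σ = √23.333 = 4.830 weeks.
Z = (43 − 36) / 4.830 = 1.449
P(T ≤ 43) = Φ(1.449) ≈ 0.926

0.926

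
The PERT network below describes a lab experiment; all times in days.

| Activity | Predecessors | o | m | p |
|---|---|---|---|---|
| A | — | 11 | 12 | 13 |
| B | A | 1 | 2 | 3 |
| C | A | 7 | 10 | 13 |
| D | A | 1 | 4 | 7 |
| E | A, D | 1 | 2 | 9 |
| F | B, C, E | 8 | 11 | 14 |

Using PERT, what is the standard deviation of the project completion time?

1.45 days

te_A = (11 + 4·12 + 13)/6 = 72/6 = 12; σ²_A = ((13−11)/6)² = 0.111
te_B = (1 + 4·2 + 3)/6 = 12/6 = 2; σ²_B = ((3−1)/6)² = 0.111
te_C = (7 + 4·10 + 13)/6 = 60/6 = 10; σ²_C = ((13−7)/6)² = 1.000
te_D = (1 + 4·4 + 7)/6 = 24/6 = 4; σ²_D = ((7−1)/6)² = 1.000
te_E = (1 + 4·2 + 9)/6 = 18/6 = 3; σ²_E = ((9−1)/6)² = 1.778
te_F = (8 + 4·11 + 14)/6 = 66/6 = 11; σ²_F = ((14−8)/6)² = 1.000

Forward pass:
ES_A = 0; EF_A = 12
ES_B = 12; EF_B = 12+2 = 14
ES_C = 12; EF_C = 12+10 = 22
ES_D = 12; EF_D = 12+4 = 16
ES_E = max(EF_A=12, EF_D=16) = 16; EF_E = 16+3 = 19
ES_F = max(EF_B=14, EF_C=22, EF_E=19) = 22; EF_F = 22+11 = 33
Expected project duration μ = 33 days. Critical path: A → C → F.

Variance along critical path = 0.111 + 1.000 + 1.000 = 2.111
σ = √2.111 = 1.453 days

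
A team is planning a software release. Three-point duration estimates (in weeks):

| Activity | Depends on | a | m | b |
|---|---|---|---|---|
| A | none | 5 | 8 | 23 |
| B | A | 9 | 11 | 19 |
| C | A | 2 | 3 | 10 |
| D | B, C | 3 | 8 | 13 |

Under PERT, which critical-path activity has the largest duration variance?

te_A = (5 + 4·8 + 23)/6 = 60/6 = 10; σ²_A = ((23−5)/6)² = 9.000
te_B = (9 + 4·11 + 19)/6 = 72/6 = 12; σ²_B = ((19−9)/6)² = 2.778
te_C = (2 + 4·3 + 10)/6 = 24/6 = 4; σ²_C = ((10−2)/6)² = 1.778
te_D = (3 + 4·8 + 13)/6 = 48/6 = 8; σ²_D = ((13−3)/6)² = 2.778

Forward pass:
ES_A = 0; EF_A = 10
ES_B = 10; EF_B = 10+12 = 22
ES_C = 10; EF_C = 10+4 = 14
ES_D = max(EF_B=22, EF_C=14) = 22; EF_D = 22+8 = 30
Expected project duration μ = 30 weeks. Critical path: A → B → D.

Variances on critical path: σ²_A=9.000, σ²_B=2.778, σ²_D=2.778.
Largest is σ²_A = 9.000.

A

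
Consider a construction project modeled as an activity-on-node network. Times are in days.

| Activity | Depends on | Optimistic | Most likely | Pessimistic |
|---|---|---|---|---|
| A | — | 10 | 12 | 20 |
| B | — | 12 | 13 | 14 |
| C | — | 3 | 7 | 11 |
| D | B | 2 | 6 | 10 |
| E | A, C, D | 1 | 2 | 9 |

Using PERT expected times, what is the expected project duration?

22 days

te_A = (10 + 4·12 + 20)/6 = 78/6 = 13
te_B = (12 + 4·13 + 14)/6 = 78/6 = 13
te_C = (3 + 4·7 + 11)/6 = 42/6 = 7
te_D = (2 + 4·6 + 10)/6 = 36/6 = 6
te_E = (1 + 4·2 + 9)/6 = 18/6 = 3

Forward pass:
ES_A = 0; EF_A = 13
ES_B = 0; EF_B = 13
ES_C = 0; EF_C = 7
ES_D = 13; EF_D = 13+6 = 19
ES_E = max(EF_A=13, EF_C=7, EF_D=19) = 19; EF_E = 19+3 = 22
Expected project duration μ = 22 days. Critical path: B → D → E.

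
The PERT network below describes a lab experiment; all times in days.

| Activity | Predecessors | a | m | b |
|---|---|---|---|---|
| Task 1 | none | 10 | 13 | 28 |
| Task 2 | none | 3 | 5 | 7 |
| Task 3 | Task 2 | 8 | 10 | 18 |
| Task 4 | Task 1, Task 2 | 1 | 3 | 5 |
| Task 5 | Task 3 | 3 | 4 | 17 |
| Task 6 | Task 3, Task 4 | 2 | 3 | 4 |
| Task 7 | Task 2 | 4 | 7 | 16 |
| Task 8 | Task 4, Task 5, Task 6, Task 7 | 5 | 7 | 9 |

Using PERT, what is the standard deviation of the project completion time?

te_Task 1 = (10 + 4·13 + 28)/6 = 90/6 = 15; σ²_Task 1 = ((28−10)/6)² = 9.000
te_Task 2 = (3 + 4·5 + 7)/6 = 30/6 = 5; σ²_Task 2 = ((7−3)/6)² = 0.444
te_Task 3 = (8 + 4·10 + 18)/6 = 66/6 = 11; σ²_Task 3 = ((18−8)/6)² = 2.778
te_Task 4 = (1 + 4·3 + 5)/6 = 18/6 = 3; σ²_Task 4 = ((5−1)/6)² = 0.444
te_Task 5 = (3 + 4·4 + 17)/6 = 36/6 = 6; σ²_Task 5 = ((17−3)/6)² = 5.444
te_Task 6 = (2 + 4·3 + 4)/6 = 18/6 = 3; σ²_Task 6 = ((4−2)/6)² = 0.111
te_Task 7 = (4 + 4·7 + 16)/6 = 48/6 = 8; σ²_Task 7 = ((16−4)/6)² = 4.000
te_Task 8 = (5 + 4·7 + 9)/6 = 42/6 = 7; σ²_Task 8 = ((9−5)/6)² = 0.444

Forward pass:
ES_Task 1 = 0; EF_Task 1 = 15
ES_Task 2 = 0; EF_Task 2 = 5
ES_Task 3 = 5; EF_Task 3 = 5+11 = 16
ES_Task 4 = max(EF_Task 1=15, EF_Task 2=5) = 15; EF_Task 4 = 15+3 = 18
ES_Task 5 = 16; EF_Task 5 = 16+6 = 22
ES_Task 6 = max(EF_Task 3=16, EF_Task 4=18) = 18; EF_Task 6 = 18+3 = 21
ES_Task 7 = 5; EF_Task 7 = 5+8 = 13
ES_Task 8 = max(EF_Task 4=18, EF_Task 5=22, EF_Task 6=21, EF_Task 7=13) = 22; EF_Task 8 = 22+7 = 29
Expected project duration μ = 29 days. Critical path: Task 2 → Task 3 → Task 5 → Task 8.

Variance along critical path = 0.444 + 2.778 + 5.444 + 0.444 = 9.111
σ = √9.111 = 3.018 days

3.02 days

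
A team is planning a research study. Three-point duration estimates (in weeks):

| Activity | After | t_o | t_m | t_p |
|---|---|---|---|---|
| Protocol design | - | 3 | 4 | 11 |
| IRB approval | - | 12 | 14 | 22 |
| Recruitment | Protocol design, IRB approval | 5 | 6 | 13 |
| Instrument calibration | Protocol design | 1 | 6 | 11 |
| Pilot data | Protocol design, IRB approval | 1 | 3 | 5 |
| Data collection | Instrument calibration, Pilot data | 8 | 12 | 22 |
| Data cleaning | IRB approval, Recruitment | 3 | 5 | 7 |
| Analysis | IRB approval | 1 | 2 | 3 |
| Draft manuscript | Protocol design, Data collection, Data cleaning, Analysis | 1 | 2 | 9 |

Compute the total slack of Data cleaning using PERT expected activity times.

4 weeks

te_Protocol design = (3 + 4·4 + 11)/6 = 30/6 = 5
te_IRB approval = (12 + 4·14 + 22)/6 = 90/6 = 15
te_Recruitment = (5 + 4·6 + 13)/6 = 42/6 = 7
te_Instrument calibration = (1 + 4·6 + 11)/6 = 36/6 = 6
te_Pilot data = (1 + 4·3 + 5)/6 = 18/6 = 3
te_Data collection = (8 + 4·12 + 22)/6 = 78/6 = 13
te_Data cleaning = (3 + 4·5 + 7)/6 = 30/6 = 5
te_Analysis = (1 + 4·2 + 3)/6 = 12/6 = 2
te_Draft manuscript = (1 + 4·2 + 9)/6 = 18/6 = 3

Forward pass:
ES_Protocol design = 0; EF_Protocol design = 5
ES_IRB approval = 0; EF_IRB approval = 15
ES_Recruitment = max(EF_Protocol design=5, EF_IRB approval=15) = 15; EF_Recruitment = 15+7 = 22
ES_Instrument calibration = 5; EF_Instrument calibration = 5+6 = 11
ES_Pilot data = max(EF_Protocol design=5, EF_IRB approval=15) = 15; EF_Pilot data = 15+3 = 18
ES_Data collection = max(EF_Instrument calibration=11, EF_Pilot data=18) = 18; EF_Data collection = 18+13 = 31
ES_Data cleaning = max(EF_IRB approval=15, EF_Recruitment=22) = 22; EF_Data cleaning = 22+5 = 27
ES_Analysis = 15; EF_Analysis = 15+2 = 17
ES_Draft manuscript = max(EF_Protocol design=5, EF_Data collection=31, EF_Data cleaning=27, EF_Analysis=17) = 31; EF_Draft manuscript = 31+3 = 34
Expected project duration μ = 34 weeks. Critical path: IRB approval → Pilot data → Data collection → Draft manuscript.

Backward pass:
LF_Draft manuscript = 34; LS_Draft manuscript = 34−3 = 31
LF_Analysis = LS_Draft manuscript = 31; LS_Analysis = 31−2 = 29
LF_Data cleaning = LS_Draft manuscript = 31; LS_Data cleaning = 31−5 = 26
LF_Data collection = LS_Draft manuscript = 31; LS_Data collection = 31−13 = 18
LF_Pilot data = LS_Data collection = 18; LS_Pilot data = 18−3 = 15
LF_Instrument calibration = LS_Data collection = 18; LS_Instrument calibration = 18−6 = 12
LF_Recruitment = LS_Data cleaning = 26; LS_Recruitment = 26−7 = 19
LF_IRB approval = min(LS_Recruitment=19, LS_Pilot data=15, LS_Data cleaning=26, LS_Analysis=29) = 15; LS_IRB approval = 15−15 = 0
LF_Protocol design = min(LS_Recruitment=19, LS_Instrument calibration=12, LS_Pilot data=15, LS_Draft manuscript=31) = 12; LS_Protocol design = 12−5 = 7
Slack_Data cleaning = LS_Data cleaning − ES_Data cleaning = 26 − 22 = 4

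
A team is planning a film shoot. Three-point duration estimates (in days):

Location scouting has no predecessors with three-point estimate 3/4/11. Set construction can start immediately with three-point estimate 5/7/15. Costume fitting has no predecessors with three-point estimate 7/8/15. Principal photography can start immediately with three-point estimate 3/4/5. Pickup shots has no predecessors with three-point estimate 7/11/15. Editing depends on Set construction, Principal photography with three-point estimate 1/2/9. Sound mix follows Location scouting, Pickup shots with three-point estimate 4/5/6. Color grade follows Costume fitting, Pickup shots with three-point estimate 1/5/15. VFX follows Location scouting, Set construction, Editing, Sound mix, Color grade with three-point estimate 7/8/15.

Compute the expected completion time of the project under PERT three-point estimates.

te_Location scouting = (3 + 4·4 + 11)/6 = 30/6 = 5
te_Set construction = (5 + 4·7 + 15)/6 = 48/6 = 8
te_Costume fitting = (7 + 4·8 + 15)/6 = 54/6 = 9
te_Principal photography = (3 + 4·4 + 5)/6 = 24/6 = 4
te_Pickup shots = (7 + 4·11 + 15)/6 = 66/6 = 11
te_Editing = (1 + 4·2 + 9)/6 = 18/6 = 3
te_Sound mix = (4 + 4·5 + 6)/6 = 30/6 = 5
te_Color grade = (1 + 4·5 + 15)/6 = 36/6 = 6
te_VFX = (7 + 4·8 + 15)/6 = 54/6 = 9

Forward pass:
ES_Location scouting = 0; EF_Location scouting = 5
ES_Set construction = 0; EF_Set construction = 8
ES_Costume fitting = 0; EF_Costume fitting = 9
ES_Principal photography = 0; EF_Principal photography = 4
ES_Pickup shots = 0; EF_Pickup shots = 11
ES_Editing = max(EF_Set construction=8, EF_Principal photography=4) = 8; EF_Editing = 8+3 = 11
ES_Sound mix = max(EF_Location scouting=5, EF_Pickup shots=11) = 11; EF_Sound mix = 11+5 = 16
ES_Color grade = max(EF_Costume fitting=9, EF_Pickup shots=11) = 11; EF_Color grade = 11+6 = 17
ES_VFX = max(EF_Location scouting=5, EF_Set construction=8, EF_Editing=11, EF_Sound mix=16, EF_Color grade=17) = 17; EF_VFX = 17+9 = 26
Expected project duration μ = 26 days. Critical path: Pickup shots → Color grade → VFX.

26 days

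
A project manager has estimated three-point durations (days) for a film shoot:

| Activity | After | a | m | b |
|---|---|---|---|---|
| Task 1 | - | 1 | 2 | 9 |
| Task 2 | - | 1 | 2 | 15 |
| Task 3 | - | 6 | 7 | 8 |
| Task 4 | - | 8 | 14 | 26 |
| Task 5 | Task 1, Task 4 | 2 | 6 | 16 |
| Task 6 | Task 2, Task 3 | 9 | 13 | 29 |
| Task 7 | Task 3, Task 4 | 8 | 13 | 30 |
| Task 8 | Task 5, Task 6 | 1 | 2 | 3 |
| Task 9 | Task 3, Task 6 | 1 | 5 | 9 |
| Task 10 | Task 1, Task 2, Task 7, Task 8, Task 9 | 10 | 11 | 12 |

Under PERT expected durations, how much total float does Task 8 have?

te_Task 1 = (1 + 4·2 + 9)/6 = 18/6 = 3
te_Task 2 = (1 + 4·2 + 15)/6 = 24/6 = 4
te_Task 3 = (6 + 4·7 + 8)/6 = 42/6 = 7
te_Task 4 = (8 + 4·14 + 26)/6 = 90/6 = 15
te_Task 5 = (2 + 4·6 + 16)/6 = 42/6 = 7
te_Task 6 = (9 + 4·13 + 29)/6 = 90/6 = 15
te_Task 7 = (8 + 4·13 + 30)/6 = 90/6 = 15
te_Task 8 = (1 + 4·2 + 3)/6 = 12/6 = 2
te_Task 9 = (1 + 4·5 + 9)/6 = 30/6 = 5
te_Task 10 = (10 + 4·11 + 12)/6 = 66/6 = 11

Forward pass:
ES_Task 1 = 0; EF_Task 1 = 3
ES_Task 2 = 0; EF_Task 2 = 4
ES_Task 3 = 0; EF_Task 3 = 7
ES_Task 4 = 0; EF_Task 4 = 15
ES_Task 5 = max(EF_Task 1=3, EF_Task 4=15) = 15; EF_Task 5 = 15+7 = 22
ES_Task 6 = max(EF_Task 2=4, EF_Task 3=7) = 7; EF_Task 6 = 7+15 = 22
ES_Task 7 = max(EF_Task 3=7, EF_Task 4=15) = 15; EF_Task 7 = 15+15 = 30
ES_Task 8 = max(EF_Task 5=22, EF_Task 6=22) = 22; EF_Task 8 = 22+2 = 24
ES_Task 9 = max(EF_Task 3=7, EF_Task 6=22) = 22; EF_Task 9 = 22+5 = 27
ES_Task 10 = max(EF_Task 1=3, EF_Task 2=4, EF_Task 7=30, EF_Task 8=24, EF_Task 9=27) = 30; EF_Task 10 = 30+11 = 41
Expected project duration μ = 41 days. Critical path: Task 4 → Task 7 → Task 10.

Backward pass:
LF_Task 10 = 41; LS_Task 10 = 41−11 = 30
LF_Task 9 = LS_Task 10 = 30; LS_Task 9 = 30−5 = 25
LF_Task 8 = LS_Task 10 = 30; LS_Task 8 = 30−2 = 28
LF_Task 7 = LS_Task 10 = 30; LS_Task 7 = 30−15 = 15
LF_Task 6 = min(LS_Task 8=28, LS_Task 9=25) = 25; LS_Task 6 = 25−15 = 10
LF_Task 5 = LS_Task 8 = 28; LS_Task 5 = 28−7 = 21
LF_Task 4 = min(LS_Task 5=21, LS_Task 7=15) = 15; LS_Task 4 = 15−15 = 0
LF_Task 3 = min(LS_Task 6=10, LS_Task 7=15, LS_Task 9=25) = 10; LS_Task 3 = 10−7 = 3
LF_Task 2 = min(LS_Task 6=10, LS_Task 10=30) = 10; LS_Task 2 = 10−4 = 6
LF_Task 1 = min(LS_Task 5=21, LS_Task 10=30) = 21; LS_Task 1 = 21−3 = 18
Slack_Task 8 = LS_Task 8 − ES_Task 8 = 28 − 22 = 6

6 days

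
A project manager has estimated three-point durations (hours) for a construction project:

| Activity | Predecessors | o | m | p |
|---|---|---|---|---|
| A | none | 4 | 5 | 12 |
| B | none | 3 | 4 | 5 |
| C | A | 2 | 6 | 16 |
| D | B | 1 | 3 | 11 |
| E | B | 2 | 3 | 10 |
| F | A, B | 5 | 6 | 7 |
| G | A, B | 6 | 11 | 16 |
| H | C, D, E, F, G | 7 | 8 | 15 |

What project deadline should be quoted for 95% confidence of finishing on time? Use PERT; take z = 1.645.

30.1 hours

te_A = (4 + 4·5 + 12)/6 = 36/6 = 6; σ²_A = ((12−4)/6)² = 1.778
te_B = (3 + 4·4 + 5)/6 = 24/6 = 4; σ²_B = ((5−3)/6)² = 0.111
te_C = (2 + 4·6 + 16)/6 = 42/6 = 7; σ²_C = ((16−2)/6)² = 5.444
te_D = (1 + 4·3 + 11)/6 = 24/6 = 4; σ²_D = ((11−1)/6)² = 2.778
te_E = (2 + 4·3 + 10)/6 = 24/6 = 4; σ²_E = ((10−2)/6)² = 1.778
te_F = (5 + 4·6 + 7)/6 = 36/6 = 6; σ²_F = ((7−5)/6)² = 0.111
te_G = (6 + 4·11 + 16)/6 = 66/6 = 11; σ²_G = ((16−6)/6)² = 2.778
te_H = (7 + 4·8 + 15)/6 = 54/6 = 9; σ²_H = ((15−7)/6)² = 1.778

Forward pass:
ES_A = 0; EF_A = 6
ES_B = 0; EF_B = 4
ES_C = 6; EF_C = 6+7 = 13
ES_D = 4; EF_D = 4+4 = 8
ES_E = 4; EF_E = 4+4 = 8
ES_F = max(EF_A=6, EF_B=4) = 6; EF_F = 6+6 = 12
ES_G = max(EF_A=6, EF_B=4) = 6; EF_G = 6+11 = 17
ES_H = max(EF_C=13, EF_D=8, EF_E=8, EF_F=12, EF_G=17) = 17; EF_H = 17+9 = 26
Expected project duration μ = 26 hours. Critical path: A → G → H.

Variance along critical path = 1.778 + 2.778 + 1.778 = 6.333; σ = 2.517 hours.
D = μ + z·σ = 26 + 1.645·2.517 = 30.1 hours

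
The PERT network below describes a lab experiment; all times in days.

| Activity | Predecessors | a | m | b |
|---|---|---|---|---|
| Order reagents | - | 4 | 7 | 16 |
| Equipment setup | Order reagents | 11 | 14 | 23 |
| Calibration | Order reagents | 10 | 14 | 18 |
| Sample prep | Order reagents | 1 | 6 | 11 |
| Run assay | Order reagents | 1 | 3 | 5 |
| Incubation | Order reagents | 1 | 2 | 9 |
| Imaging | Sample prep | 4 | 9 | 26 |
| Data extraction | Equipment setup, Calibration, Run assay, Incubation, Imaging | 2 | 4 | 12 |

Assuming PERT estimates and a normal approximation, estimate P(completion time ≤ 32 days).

0.662

te_Order reagents = (4 + 4·7 + 16)/6 = 48/6 = 8; σ²_Order reagents = ((16−4)/6)² = 4.000
te_Equipment setup = (11 + 4·14 + 23)/6 = 90/6 = 15; σ²_Equipment setup = ((23−11)/6)² = 4.000
te_Calibration = (10 + 4·14 + 18)/6 = 84/6 = 14; σ²_Calibration = ((18−10)/6)² = 1.778
te_Sample prep = (1 + 4·6 + 11)/6 = 36/6 = 6; σ²_Sample prep = ((11−1)/6)² = 2.778
te_Run assay = (1 + 4·3 + 5)/6 = 18/6 = 3; σ²_Run assay = ((5−1)/6)² = 0.444
te_Incubation = (1 + 4·2 + 9)/6 = 18/6 = 3; σ²_Incubation = ((9−1)/6)² = 1.778
te_Imaging = (4 + 4·9 + 26)/6 = 66/6 = 11; σ²_Imaging = ((26−4)/6)² = 13.444
te_Data extraction = (2 + 4·4 + 12)/6 = 30/6 = 5; σ²_Data extraction = ((12−2)/6)² = 2.778

Forward pass:
ES_Order reagents = 0; EF_Order reagents = 8
ES_Equipment setup = 8; EF_Equipment setup = 8+15 = 23
ES_Calibration = 8; EF_Calibration = 8+14 = 22
ES_Sample prep = 8; EF_Sample prep = 8+6 = 14
ES_Run assay = 8; EF_Run assay = 8+3 = 11
ES_Incubation = 8; EF_Incubation = 8+3 = 11
ES_Imaging = 14; EF_Imaging = 14+11 = 25
ES_Data extraction = max(EF_Equipment setup=23, EF_Calibration=22, EF_Run assay=11, EF_Incubation=11, EF_Imaging=25) = 25; EF_Data extraction = 25+5 = 30
Expected project duration μ = 30 days. Critical path: Order reagents → Sample prep → Imaging → Data extraction.

Variance along critical path = 4.000 + 2.778 + 13.444 + 2.778 = 23.000; σ = √23.000 = 4.796 days.
Z = (32 − 30) / 4.796 = 0.417
P(T ≤ 32) = Φ(0.417) ≈ 0.662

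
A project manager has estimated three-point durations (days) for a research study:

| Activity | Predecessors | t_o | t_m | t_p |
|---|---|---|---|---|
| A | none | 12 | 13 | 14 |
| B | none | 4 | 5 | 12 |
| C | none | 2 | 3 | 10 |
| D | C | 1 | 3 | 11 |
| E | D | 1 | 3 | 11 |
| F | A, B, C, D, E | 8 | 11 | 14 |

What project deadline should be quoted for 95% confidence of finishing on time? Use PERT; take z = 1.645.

te_A = (12 + 4·13 + 14)/6 = 78/6 = 13; σ²_A = ((14−12)/6)² = 0.111
te_B = (4 + 4·5 + 12)/6 = 36/6 = 6; σ²_B = ((12−4)/6)² = 1.778
te_C = (2 + 4·3 + 10)/6 = 24/6 = 4; σ²_C = ((10−2)/6)² = 1.778
te_D = (1 + 4·3 + 11)/6 = 24/6 = 4; σ²_D = ((11−1)/6)² = 2.778
te_E = (1 + 4·3 + 11)/6 = 24/6 = 4; σ²_E = ((11−1)/6)² = 2.778
te_F = (8 + 4·11 + 14)/6 = 66/6 = 11; σ²_F = ((14−8)/6)² = 1.000

Forward pass:
ES_A = 0; EF_A = 13
ES_B = 0; EF_B = 6
ES_C = 0; EF_C = 4
ES_D = 4; EF_D = 4+4 = 8
ES_E = 8; EF_E = 8+4 = 12
ES_F = max(EF_A=13, EF_B=6, EF_C=4, EF_D=8, EF_E=12) = 13; EF_F = 13+11 = 24
Expected project duration μ = 24 days. Critical path: A → F.

Variance along critical path = 0.111 + 1.000 = 1.111; σ = 1.054 days.
D = μ + z·σ = 24 + 1.645·1.054 = 25.7 days

25.7 days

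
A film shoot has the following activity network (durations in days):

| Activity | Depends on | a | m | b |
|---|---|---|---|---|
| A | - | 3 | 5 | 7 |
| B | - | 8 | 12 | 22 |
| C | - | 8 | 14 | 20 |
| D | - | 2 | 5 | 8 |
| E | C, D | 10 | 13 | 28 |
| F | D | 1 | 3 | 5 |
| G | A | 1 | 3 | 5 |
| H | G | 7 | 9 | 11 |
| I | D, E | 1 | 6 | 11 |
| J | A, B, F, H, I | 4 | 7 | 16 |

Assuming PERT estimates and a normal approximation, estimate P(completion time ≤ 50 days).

0.942

te_A = (3 + 4·5 + 7)/6 = 30/6 = 5; σ²_A = ((7−3)/6)² = 0.444
te_B = (8 + 4·12 + 22)/6 = 78/6 = 13; σ²_B = ((22−8)/6)² = 5.444
te_C = (8 + 4·14 + 20)/6 = 84/6 = 14; σ²_C = ((20−8)/6)² = 4.000
te_D = (2 + 4·5 + 8)/6 = 30/6 = 5; σ²_D = ((8−2)/6)² = 1.000
te_E = (10 + 4·13 + 28)/6 = 90/6 = 15; σ²_E = ((28−10)/6)² = 9.000
te_F = (1 + 4·3 + 5)/6 = 18/6 = 3; σ²_F = ((5−1)/6)² = 0.444
te_G = (1 + 4·3 + 5)/6 = 18/6 = 3; σ²_G = ((5−1)/6)² = 0.444
te_H = (7 + 4·9 + 11)/6 = 54/6 = 9; σ²_H = ((11−7)/6)² = 0.444
te_I = (1 + 4·6 + 11)/6 = 36/6 = 6; σ²_I = ((11−1)/6)² = 2.778
te_J = (4 + 4·7 + 16)/6 = 48/6 = 8; σ²_J = ((16−4)/6)² = 4.000

Forward pass:
ES_A = 0; EF_A = 5
ES_B = 0; EF_B = 13
ES_C = 0; EF_C = 14
ES_D = 0; EF_D = 5
ES_E = max(EF_C=14, EF_D=5) = 14; EF_E = 14+15 = 29
ES_F = 5; EF_F = 5+3 = 8
ES_G = 5; EF_G = 5+3 = 8
ES_H = 8; EF_H = 8+9 = 17
ES_I = max(EF_D=5, EF_E=29) = 29; EF_I = 29+6 = 35
ES_J = max(EF_A=5, EF_B=13, EF_F=8, EF_H=17, EF_I=35) = 35; EF_J = 35+8 = 43
Expected project duration μ = 43 days. Critical path: C → E → I → J.

Variance along critical path = 4.000 + 9.000 + 2.778 + 4.000 = 19.778; σ = √19.778 = 4.447 days.
Z = (50 − 43) / 4.447 = 1.574
P(T ≤ 50) = Φ(1.574) ≈ 0.942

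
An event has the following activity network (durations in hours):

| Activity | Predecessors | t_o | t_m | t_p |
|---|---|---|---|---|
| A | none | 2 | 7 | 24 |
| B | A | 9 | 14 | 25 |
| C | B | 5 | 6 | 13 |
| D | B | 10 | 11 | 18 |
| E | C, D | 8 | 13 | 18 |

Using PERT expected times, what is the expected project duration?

te_A = (2 + 4·7 + 24)/6 = 54/6 = 9
te_B = (9 + 4·14 + 25)/6 = 90/6 = 15
te_C = (5 + 4·6 + 13)/6 = 42/6 = 7
te_D = (10 + 4·11 + 18)/6 = 72/6 = 12
te_E = (8 + 4·13 + 18)/6 = 78/6 = 13

Forward pass:
ES_A = 0; EF_A = 9
ES_B = 9; EF_B = 9+15 = 24
ES_C = 24; EF_C = 24+7 = 31
ES_D = 24; EF_D = 24+12 = 36
ES_E = max(EF_C=31, EF_D=36) = 36; EF_E = 36+13 = 49
Expected project duration μ = 49 hours. Critical path: A → B → D → E.

49 hours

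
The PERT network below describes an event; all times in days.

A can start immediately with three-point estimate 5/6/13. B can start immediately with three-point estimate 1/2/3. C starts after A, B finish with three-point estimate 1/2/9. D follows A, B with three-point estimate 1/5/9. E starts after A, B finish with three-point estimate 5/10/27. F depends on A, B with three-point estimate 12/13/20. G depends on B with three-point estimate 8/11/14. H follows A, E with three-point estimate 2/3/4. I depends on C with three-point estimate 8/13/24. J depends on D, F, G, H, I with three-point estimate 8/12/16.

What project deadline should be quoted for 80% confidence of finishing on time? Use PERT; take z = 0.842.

te_A = (5 + 4·6 + 13)/6 = 42/6 = 7; σ²_A = ((13−5)/6)² = 1.778
te_B = (1 + 4·2 + 3)/6 = 12/6 = 2; σ²_B = ((3−1)/6)² = 0.111
te_C = (1 + 4·2 + 9)/6 = 18/6 = 3; σ²_C = ((9−1)/6)² = 1.778
te_D = (1 + 4·5 + 9)/6 = 30/6 = 5; σ²_D = ((9−1)/6)² = 1.778
te_E = (5 + 4·10 + 27)/6 = 72/6 = 12; σ²_E = ((27−5)/6)² = 13.444
te_F = (12 + 4·13 + 20)/6 = 84/6 = 14; σ²_F = ((20−12)/6)² = 1.778
te_G = (8 + 4·11 + 14)/6 = 66/6 = 11; σ²_G = ((14−8)/6)² = 1.000
te_H = (2 + 4·3 + 4)/6 = 18/6 = 3; σ²_H = ((4−2)/6)² = 0.111
te_I = (8 + 4·13 + 24)/6 = 84/6 = 14; σ²_I = ((24−8)/6)² = 7.111
te_J = (8 + 4·12 + 16)/6 = 72/6 = 12; σ²_J = ((16−8)/6)² = 1.778

Forward pass:
ES_A = 0; EF_A = 7
ES_B = 0; EF_B = 2
ES_C = max(EF_A=7, EF_B=2) = 7; EF_C = 7+3 = 10
ES_D = max(EF_A=7, EF_B=2) = 7; EF_D = 7+5 = 12
ES_E = max(EF_A=7, EF_B=2) = 7; EF_E = 7+12 = 19
ES_F = max(EF_A=7, EF_B=2) = 7; EF_F = 7+14 = 21
ES_G = 2; EF_G = 2+11 = 13
ES_H = max(EF_A=7, EF_E=19) = 19; EF_H = 19+3 = 22
ES_I = 10; EF_I = 10+14 = 24
ES_J = max(EF_D=12, EF_F=21, EF_G=13, EF_H=22, EF_I=24) = 24; EF_J = 24+12 = 36
Expected project duration μ = 36 days. Critical path: A → C → I → J.

Variance along critical path = 1.778 + 1.778 + 7.111 + 1.778 = 12.444; σ = 3.528 days.
D = μ + z·σ = 36 + 0.842·3.528 = 39.0 days

39.0 days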